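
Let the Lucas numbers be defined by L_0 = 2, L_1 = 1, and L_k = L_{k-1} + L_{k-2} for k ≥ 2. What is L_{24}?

103682

Iterating the recurrence up to L_{19} = 9349 and L_{18} = 5778:
L_{20} = L_{19} + L_{18} = 9349 + 5778 = 15127
L_{21} = L_{20} + L_{19} = 15127 + 9349 = 24476
L_{22} = L_{21} + L_{20} = 24476 + 15127 = 39603
L_{23} = L_{22} + L_{21} = 39603 + 24476 = 64079
L_{24} = L_{23} + L_{22} = 64079 + 39603 = 103682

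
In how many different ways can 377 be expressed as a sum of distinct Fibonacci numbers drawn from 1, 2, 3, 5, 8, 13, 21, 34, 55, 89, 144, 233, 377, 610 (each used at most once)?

7

Each representation comes from the Zeckendorf form by replacing some F_k with F_{k−1} + F_{k−2} where possible.
377 = 377 = 233+144 = 233+89+55 = … (4 more), for 7 in all.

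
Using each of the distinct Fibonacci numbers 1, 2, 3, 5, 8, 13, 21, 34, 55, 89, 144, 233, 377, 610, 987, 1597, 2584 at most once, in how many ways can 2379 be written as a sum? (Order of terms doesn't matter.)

15

Each representation comes from the Zeckendorf form by replacing some F_k with F_{k−1} + F_{k−2} where possible.
2379 = 1597+610+144+21+5+2 = 1597+610+144+13+8+5+2 = 1597+610+89+55+21+5+2 = 1597+377+233+144+21+5+2 = … (11 more), for 15 in all.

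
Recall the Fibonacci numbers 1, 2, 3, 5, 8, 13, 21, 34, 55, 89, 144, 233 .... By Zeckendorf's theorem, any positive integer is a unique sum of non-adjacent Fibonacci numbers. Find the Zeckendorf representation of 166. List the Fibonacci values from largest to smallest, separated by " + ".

144 + 21 + 1

subtract 144 from 166: 22 remains
subtract 21 from 22: 1 remains
subtract 1 from 1: 0 remains
So 166 = 144 + 21 + 1, with no two terms consecutive in the sequence.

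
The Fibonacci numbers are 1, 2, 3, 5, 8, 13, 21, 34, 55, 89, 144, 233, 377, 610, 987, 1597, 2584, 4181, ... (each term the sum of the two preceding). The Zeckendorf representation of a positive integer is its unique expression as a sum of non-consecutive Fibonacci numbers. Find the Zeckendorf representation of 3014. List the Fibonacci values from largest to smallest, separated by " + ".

3014: greatest Fibonacci not exceeding it is 2584, leaving 430
430: greatest Fibonacci not exceeding it is 377, leaving 53
53: greatest Fibonacci not exceeding it is 34, leaving 19
19: greatest Fibonacci not exceeding it is 13, leaving 6
6: greatest Fibonacci not exceeding it is 5, leaving 1
1: greatest Fibonacci not exceeding it is 1, leaving 0
So 3014 = 2584 + 377 + 34 + 13 + 5 + 1, with no two terms consecutive in the sequence.

2584 + 377 + 34 + 13 + 5 + 1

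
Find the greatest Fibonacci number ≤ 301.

233 ≤ 301 < 377, so the largest Fibonacci number not exceeding 301 is 233.

233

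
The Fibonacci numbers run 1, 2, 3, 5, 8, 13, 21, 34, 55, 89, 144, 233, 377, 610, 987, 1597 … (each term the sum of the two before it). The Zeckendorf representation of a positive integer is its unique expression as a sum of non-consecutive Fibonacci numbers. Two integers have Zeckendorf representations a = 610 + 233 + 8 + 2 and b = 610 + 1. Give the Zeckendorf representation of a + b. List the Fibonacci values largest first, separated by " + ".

The two numbers are 853 and 611, so their sum is 1464.
Greedy algorithm:
subtract 987 from 1464: 477 remains
subtract 377 from 477: 100 remains
subtract 89 from 100: 11 remains
subtract 8 from 11: 3 remains
subtract 3 from 3: 0 remains

987 + 377 + 89 + 8 + 3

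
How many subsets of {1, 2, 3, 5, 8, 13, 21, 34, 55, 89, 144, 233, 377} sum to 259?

12

Each representation comes from the Zeckendorf form by replacing some F_k with F_{k−1} + F_{k−2} where possible.
259 = 233+21+5 = 233+21+3+2 = 233+13+8+5 = … (9 more), for 12 in all.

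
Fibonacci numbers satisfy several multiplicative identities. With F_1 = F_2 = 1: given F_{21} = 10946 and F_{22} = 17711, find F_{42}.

By the doubling identity F_{2k} = F_k(2F_{k+1} − F_k): F_{42} = 10946·(2·17711 − 10946) = 10946·24476 = 267914296.

267914296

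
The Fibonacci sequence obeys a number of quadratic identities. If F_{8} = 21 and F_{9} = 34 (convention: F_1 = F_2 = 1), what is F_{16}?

987

By the doubling identity F_{2k} = F_k(2F_{k+1} − F_k): F_{16} = 21·(2·34 − 21) = 21·47 = 987.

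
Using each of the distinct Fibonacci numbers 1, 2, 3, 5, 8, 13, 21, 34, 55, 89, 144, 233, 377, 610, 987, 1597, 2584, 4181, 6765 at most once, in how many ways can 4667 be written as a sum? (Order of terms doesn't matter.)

Starting from the Zeckendorf form and repeatedly splitting a term F_k into F_{k−1} + F_{k−2} (when neither is already used) reaches every representation.
4667 = 4181+377+89+13+5+2 = 4181+377+55+34+13+5+2 = 4181+233+144+89+13+5+2 = 2584+1597+377+89+13+5+2 = … (8 more), for 12 in all.

12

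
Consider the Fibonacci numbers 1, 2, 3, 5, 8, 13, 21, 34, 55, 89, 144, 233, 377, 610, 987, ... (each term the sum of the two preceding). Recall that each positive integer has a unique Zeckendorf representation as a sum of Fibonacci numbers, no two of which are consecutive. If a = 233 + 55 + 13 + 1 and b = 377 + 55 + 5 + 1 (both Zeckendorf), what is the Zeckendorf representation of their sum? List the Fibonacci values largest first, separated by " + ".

The two numbers are 302 and 438, so their sum is 740.
610 ≤ 740 < 987, so take 610; remainder 130
89 ≤ 130 < 144, so take 89; remainder 41
34 ≤ 41 < 55, so take 34; remainder 7
5 ≤ 7 < 8, so take 5; remainder 2
2 ≤ 2 < 3, so take 2; remainder 0

610 + 89 + 34 + 5 + 2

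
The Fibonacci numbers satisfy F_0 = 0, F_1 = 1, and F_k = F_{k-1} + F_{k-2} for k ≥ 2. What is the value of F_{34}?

Iterating the recurrence up to F_{29} = 514229 and F_{28} = 317811:
F_{30} = F_{29} + F_{28} = 514229 + 317811 = 832040
F_{31} = F_{30} + F_{29} = 832040 + 514229 = 1346269
F_{32} = F_{31} + F_{30} = 1346269 + 832040 = 2178309
F_{33} = F_{32} + F_{31} = 2178309 + 1346269 = 3524578
F_{34} = F_{33} + F_{32} = 3524578 + 2178309 = 5702887

5702887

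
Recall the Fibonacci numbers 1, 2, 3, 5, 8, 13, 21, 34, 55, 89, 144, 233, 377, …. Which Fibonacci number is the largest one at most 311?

233 ≤ 311 < 377, so the largest Fibonacci number not exceeding 311 is 233.

233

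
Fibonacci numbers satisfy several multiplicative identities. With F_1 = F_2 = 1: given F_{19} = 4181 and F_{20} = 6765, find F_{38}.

By the doubling identity F_{2k} = F_k(2F_{k+1} − F_k): F_{38} = 4181·(2·6765 − 4181) = 4181·9349 = 39088169.

39088169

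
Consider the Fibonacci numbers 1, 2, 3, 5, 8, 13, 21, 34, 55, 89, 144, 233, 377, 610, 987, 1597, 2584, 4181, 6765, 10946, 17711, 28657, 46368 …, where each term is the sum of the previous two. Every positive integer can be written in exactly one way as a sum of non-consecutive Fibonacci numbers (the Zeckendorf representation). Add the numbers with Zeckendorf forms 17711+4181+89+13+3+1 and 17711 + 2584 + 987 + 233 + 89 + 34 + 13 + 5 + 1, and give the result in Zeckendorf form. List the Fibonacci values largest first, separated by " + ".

The two numbers are 21998 and 21657, so their sum is 43655.
Greedily peel off the largest Fibonacci term at each step:
43655: greatest Fibonacci not exceeding it is 28657, leaving 14998
14998: greatest Fibonacci not exceeding it is 10946, leaving 4052
4052: greatest Fibonacci not exceeding it is 2584, leaving 1468
1468: greatest Fibonacci not exceeding it is 987, leaving 481
481: greatest Fibonacci not exceeding it is 377, leaving 104
104: greatest Fibonacci not exceeding it is 89, leaving 15
15: greatest Fibonacci not exceeding it is 13, leaving 2
2: greatest Fibonacci not exceeding it is 2, leaving 0

28657 + 10946 + 2584 + 987 + 377 + 89 + 13 + 2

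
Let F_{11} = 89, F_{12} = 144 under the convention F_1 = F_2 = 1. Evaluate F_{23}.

28657

By the addition formula F_{m+n} = F_m F_{n+1} + F_{m−1} F_n with m=12, n=11: F_{23} = 144·144 + 89·89 = 20736 + 7921 = 28657.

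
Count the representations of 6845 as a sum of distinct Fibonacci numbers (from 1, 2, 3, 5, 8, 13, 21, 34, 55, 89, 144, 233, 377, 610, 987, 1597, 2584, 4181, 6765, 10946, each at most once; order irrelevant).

16

Starting from the Zeckendorf form and repeatedly splitting a term F_k into F_{k−1} + F_{k−2} (when neither is already used) reaches every representation.
6845 = 6765+55+21+3+1 = 6765+55+13+8+3+1 = 4181+2584+55+21+3+1 = 6765+34+21+13+8+3+1 = 4181+2584+55+13+8+3+1 = … (11 more), for 16 in all.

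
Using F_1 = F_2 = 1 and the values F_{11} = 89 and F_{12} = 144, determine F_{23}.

By F_{2k+1} = F_k² + F_{k+1}²: F_{23} = 89² + 144² = 7921 + 20736 = 28657.

28657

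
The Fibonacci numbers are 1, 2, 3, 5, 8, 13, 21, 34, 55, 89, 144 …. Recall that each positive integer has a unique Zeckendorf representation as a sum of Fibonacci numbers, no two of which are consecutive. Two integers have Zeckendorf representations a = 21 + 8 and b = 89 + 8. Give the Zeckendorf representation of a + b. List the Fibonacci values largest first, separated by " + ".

89 + 34 + 3

The two numbers are 29 and 97, so their sum is 126.
subtract 89 from 126: 37 remains
subtract 34 from 37: 3 remains
subtract 3 from 3: 0 remains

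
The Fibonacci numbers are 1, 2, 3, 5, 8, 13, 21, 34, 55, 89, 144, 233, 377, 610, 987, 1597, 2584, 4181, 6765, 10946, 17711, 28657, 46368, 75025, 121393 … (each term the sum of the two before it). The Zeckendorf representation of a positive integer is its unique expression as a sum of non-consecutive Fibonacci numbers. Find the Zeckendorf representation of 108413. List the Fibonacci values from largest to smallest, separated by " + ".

Repeatedly subtract the largest Fibonacci number that fits:
108413 − 75025 = 33388
33388 − 28657 = 4731
4731 − 4181 = 550
550 − 377 = 173
173 − 144 = 29
29 − 21 = 8
8 − 8 = 0
So 108413 = 75025 + 28657 + 4181 + 377 + 144 + 21 + 8, with no two terms consecutive in the sequence.

75025 + 28657 + 4181 + 377 + 144 + 21 + 8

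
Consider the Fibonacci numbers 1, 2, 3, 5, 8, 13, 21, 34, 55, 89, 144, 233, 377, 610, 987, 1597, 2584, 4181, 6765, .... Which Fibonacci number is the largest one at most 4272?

4181 ≤ 4272 < 6765, so the largest Fibonacci number not exceeding 4272 is 4181.

4181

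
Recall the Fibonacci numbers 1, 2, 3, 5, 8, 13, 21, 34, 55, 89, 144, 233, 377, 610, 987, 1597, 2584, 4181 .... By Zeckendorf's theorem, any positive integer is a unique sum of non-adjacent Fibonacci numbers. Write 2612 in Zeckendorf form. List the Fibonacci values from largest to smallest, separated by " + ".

2584 + 21 + 5 + 2

Greedily peel off the largest Fibonacci term at each step:
take 2584 (≤ 2612); 2612 − 2584 = 28
take 21 (≤ 28); 28 − 21 = 7
take 5 (≤ 7); 7 − 5 = 2
take 2 (≤ 2); 2 − 2 = 0
So 2612 = 2584 + 21 + 5 + 2, with no two terms consecutive in the sequence.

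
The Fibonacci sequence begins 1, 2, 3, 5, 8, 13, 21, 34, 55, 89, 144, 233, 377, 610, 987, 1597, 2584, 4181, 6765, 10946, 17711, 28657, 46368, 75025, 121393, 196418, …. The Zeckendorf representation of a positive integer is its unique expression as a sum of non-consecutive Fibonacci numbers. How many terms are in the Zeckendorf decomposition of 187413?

subtract 121393 from 187413: 66020 remains
subtract 46368 from 66020: 19652 remains
subtract 17711 from 19652: 1941 remains
subtract 1597 from 1941: 344 remains
subtract 233 from 344: 111 remains
subtract 89 from 111: 22 remains
subtract 21 from 22: 1 remains
subtract 1 from 1: 0 remains
187413 = 121393 + 46368 + 17711 + 1597 + 233 + 89 + 21 + 1, which has 8 terms.

8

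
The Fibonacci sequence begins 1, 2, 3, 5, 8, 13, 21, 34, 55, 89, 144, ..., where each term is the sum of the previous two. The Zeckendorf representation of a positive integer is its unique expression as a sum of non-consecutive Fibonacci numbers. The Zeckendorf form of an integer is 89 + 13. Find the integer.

89 + 13 = 102.

102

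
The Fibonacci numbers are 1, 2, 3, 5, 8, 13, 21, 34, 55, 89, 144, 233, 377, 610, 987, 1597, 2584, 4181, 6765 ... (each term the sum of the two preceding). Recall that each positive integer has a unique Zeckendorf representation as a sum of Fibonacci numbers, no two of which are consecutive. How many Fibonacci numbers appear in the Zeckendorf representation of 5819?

5819: greatest Fibonacci not exceeding it is 4181, leaving 1638
1638: greatest Fibonacci not exceeding it is 1597, leaving 41
41: greatest Fibonacci not exceeding it is 34, leaving 7
7: greatest Fibonacci not exceeding it is 5, leaving 2
2: greatest Fibonacci not exceeding it is 2, leaving 0
5819 = 4181 + 1597 + 34 + 5 + 2, which has 5 terms.

5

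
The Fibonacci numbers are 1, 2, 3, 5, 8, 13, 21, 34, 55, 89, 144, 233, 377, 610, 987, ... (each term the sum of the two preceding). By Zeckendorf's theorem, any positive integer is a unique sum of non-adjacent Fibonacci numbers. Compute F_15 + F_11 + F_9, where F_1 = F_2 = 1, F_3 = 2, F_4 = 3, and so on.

733

F_15 + F_11 + F_9 = 610 + 89 + 34 = 733.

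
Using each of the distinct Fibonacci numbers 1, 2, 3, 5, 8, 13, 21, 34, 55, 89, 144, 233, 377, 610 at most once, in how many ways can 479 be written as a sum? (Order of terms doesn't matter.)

16

Each representation comes from the Zeckendorf form by replacing some F_k with F_{k−1} + F_{k−2} where possible.
479 = 377+89+13 = 377+89+8+5 = 377+55+34+13 = … (13 more), for 16 in all.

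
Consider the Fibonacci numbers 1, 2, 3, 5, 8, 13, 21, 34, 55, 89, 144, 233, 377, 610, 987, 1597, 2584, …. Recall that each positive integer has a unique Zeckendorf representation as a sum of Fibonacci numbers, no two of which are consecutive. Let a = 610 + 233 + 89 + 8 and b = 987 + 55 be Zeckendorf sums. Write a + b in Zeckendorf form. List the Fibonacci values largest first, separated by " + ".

The two numbers are 940 and 1042, so their sum is 1982.
Greedily peel off the largest Fibonacci term at each step:
take 1597 (≤ 1982); 1982 − 1597 = 385
take 377 (≤ 385); 385 − 377 = 8
take 8 (≤ 8); 8 − 8 = 0

1597 + 377 + 8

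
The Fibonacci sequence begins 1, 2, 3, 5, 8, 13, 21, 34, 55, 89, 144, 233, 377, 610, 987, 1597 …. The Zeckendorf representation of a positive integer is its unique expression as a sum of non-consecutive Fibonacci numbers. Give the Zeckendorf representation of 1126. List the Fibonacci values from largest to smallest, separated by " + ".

take 987 (≤ 1126); 1126 − 987 = 139
take 89 (≤ 139); 139 − 89 = 50
take 34 (≤ 50); 50 − 34 = 16
take 13 (≤ 16); 16 − 13 = 3
take 3 (≤ 3); 3 − 3 = 0
So 1126 = 987 + 89 + 34 + 13 + 3, with no two terms consecutive in the sequence.

987 + 89 + 34 + 13 + 3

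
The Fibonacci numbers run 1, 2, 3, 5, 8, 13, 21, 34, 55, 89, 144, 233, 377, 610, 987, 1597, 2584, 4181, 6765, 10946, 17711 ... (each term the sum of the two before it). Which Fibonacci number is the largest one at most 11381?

10946

10946 ≤ 11381 < 17711, so the largest Fibonacci number not exceeding 11381 is 10946.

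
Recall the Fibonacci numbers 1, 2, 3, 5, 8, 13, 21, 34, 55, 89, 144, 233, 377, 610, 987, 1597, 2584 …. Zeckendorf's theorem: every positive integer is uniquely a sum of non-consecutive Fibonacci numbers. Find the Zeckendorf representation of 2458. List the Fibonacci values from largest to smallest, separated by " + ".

Greedily peel off the largest Fibonacci term at each step:
largest Fibonacci ≤ 2458 is 1597; 2458 − 1597 = 861
largest Fibonacci ≤ 861 is 610; 861 − 610 = 251
largest Fibonacci ≤ 251 is 233; 251 − 233 = 18
largest Fibonacci ≤ 18 is 13; 18 − 13 = 5
largest Fibonacci ≤ 5 is 5; 5 − 5 = 0
So 2458 = 1597 + 610 + 233 + 13 + 5, with no two terms consecutive in the sequence.

1597 + 610 + 233 + 13 + 5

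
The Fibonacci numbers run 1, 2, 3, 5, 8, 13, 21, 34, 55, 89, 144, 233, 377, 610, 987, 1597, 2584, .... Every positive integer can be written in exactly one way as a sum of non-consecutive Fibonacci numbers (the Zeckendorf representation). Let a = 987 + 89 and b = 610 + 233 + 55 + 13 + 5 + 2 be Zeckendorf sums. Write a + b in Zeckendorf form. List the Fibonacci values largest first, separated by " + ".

The two numbers are 1076 and 918, so their sum is 1994.
take 1597 (≤ 1994); 1994 − 1597 = 397
take 377 (≤ 397); 397 − 377 = 20
take 13 (≤ 20); 20 − 13 = 7
take 5 (≤ 7); 7 − 5 = 2
take 2 (≤ 2); 2 − 2 = 0

1597 + 377 + 13 + 5 + 2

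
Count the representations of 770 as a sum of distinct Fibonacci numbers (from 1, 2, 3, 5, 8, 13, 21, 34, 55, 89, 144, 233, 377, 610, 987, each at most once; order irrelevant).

24

770 = 610+144+13+3 = 610+144+13+2+1 = 610+144+8+5+3 = 610+89+55+13+3 = … (20 more), for 24 in all.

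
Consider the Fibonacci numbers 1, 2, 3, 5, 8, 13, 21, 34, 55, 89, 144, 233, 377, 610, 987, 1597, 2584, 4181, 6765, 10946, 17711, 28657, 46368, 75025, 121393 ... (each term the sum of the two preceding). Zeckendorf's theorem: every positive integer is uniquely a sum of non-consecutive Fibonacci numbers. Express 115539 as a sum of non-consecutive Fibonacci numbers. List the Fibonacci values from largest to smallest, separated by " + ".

Greedily peel off the largest Fibonacci term at each step:
take 75025 (≤ 115539); 115539 − 75025 = 40514
take 28657 (≤ 40514); 40514 − 28657 = 11857
take 10946 (≤ 11857); 11857 − 10946 = 911
take 610 (≤ 911); 911 − 610 = 301
take 233 (≤ 301); 301 − 233 = 68
take 55 (≤ 68); 68 − 55 = 13
take 13 (≤ 13); 13 − 13 = 0
So 115539 = 75025 + 28657 + 10946 + 610 + 233 + 55 + 13, with no two terms consecutive in the sequence.

75025 + 28657 + 10946 + 610 + 233 + 55 + 13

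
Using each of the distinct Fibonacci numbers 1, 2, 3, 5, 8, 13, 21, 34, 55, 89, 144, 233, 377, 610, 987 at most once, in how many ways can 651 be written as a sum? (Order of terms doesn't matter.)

7

Starting from the Zeckendorf form and repeatedly splitting a term F_k into F_{k−1} + F_{k−2} (when neither is already used) reaches every representation.
651 = 610+34+5+2 = 610+21+13+5+2 = 377+233+34+5+2 = 377+233+21+13+5+2 = 377+144+89+34+5+2 = … (2 more), for 7 in all.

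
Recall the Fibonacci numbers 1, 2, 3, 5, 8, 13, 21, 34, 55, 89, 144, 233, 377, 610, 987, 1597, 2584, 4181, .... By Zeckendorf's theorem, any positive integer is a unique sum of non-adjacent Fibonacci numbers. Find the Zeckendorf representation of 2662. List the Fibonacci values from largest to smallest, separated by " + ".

take 2584 (≤ 2662); 2662 − 2584 = 78
take 55 (≤ 78); 78 − 55 = 23
take 21 (≤ 23); 23 − 21 = 2
take 2 (≤ 2); 2 − 2 = 0
So 2662 = 2584 + 55 + 21 + 2, with no two terms consecutive in the sequence.

2584 + 55 + 21 + 2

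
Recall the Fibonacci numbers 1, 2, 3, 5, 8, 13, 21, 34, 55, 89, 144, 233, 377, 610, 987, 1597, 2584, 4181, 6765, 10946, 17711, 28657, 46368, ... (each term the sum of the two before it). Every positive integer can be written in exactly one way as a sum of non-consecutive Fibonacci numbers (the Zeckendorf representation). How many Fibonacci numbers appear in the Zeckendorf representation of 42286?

take 28657 (≤ 42286); 42286 − 28657 = 13629
take 10946 (≤ 13629); 13629 − 10946 = 2683
take 2584 (≤ 2683); 2683 − 2584 = 99
take 89 (≤ 99); 99 − 89 = 10
take 8 (≤ 10); 10 − 8 = 2
take 2 (≤ 2); 2 − 2 = 0
42286 = 28657 + 10946 + 2584 + 89 + 8 + 2, which has 6 terms.

6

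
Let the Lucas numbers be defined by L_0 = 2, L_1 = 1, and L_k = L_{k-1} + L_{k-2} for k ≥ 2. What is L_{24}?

Iterating the recurrence up to L_{19} = 9349 and L_{18} = 5778:
L_{20} = L_{19} + L_{18} = 9349 + 5778 = 15127
L_{21} = L_{20} + L_{19} = 15127 + 9349 = 24476
L_{22} = L_{21} + L_{20} = 24476 + 15127 = 39603
L_{23} = L_{22} + L_{21} = 39603 + 24476 = 64079
L_{24} = L_{23} + L_{22} = 64079 + 39603 = 103682

103682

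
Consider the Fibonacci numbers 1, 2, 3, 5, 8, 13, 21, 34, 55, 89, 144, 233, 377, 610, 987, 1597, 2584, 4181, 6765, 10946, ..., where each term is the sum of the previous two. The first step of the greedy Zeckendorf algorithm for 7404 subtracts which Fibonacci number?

6765 ≤ 7404 < 10946, so the largest Fibonacci number not exceeding 7404 is 6765.

6765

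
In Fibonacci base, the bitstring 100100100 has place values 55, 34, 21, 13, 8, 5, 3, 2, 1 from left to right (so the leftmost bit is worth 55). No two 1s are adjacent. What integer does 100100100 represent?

71

Summing the place values of the 1 bits: 55 + 13 + 3 = 71.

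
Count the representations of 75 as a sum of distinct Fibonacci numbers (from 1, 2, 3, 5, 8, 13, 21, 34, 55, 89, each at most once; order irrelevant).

2

Starting from the Zeckendorf form and repeatedly splitting a term F_k into F_{k−1} + F_{k−2} (when neither is already used) reaches every representation.
75 = 55+13+5+2 = 34+21+13+5+2 — 2 representations.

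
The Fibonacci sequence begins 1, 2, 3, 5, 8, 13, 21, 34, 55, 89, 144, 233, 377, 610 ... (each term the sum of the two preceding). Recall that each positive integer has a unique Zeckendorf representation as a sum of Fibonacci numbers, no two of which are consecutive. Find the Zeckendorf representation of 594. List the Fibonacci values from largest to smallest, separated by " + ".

take 377 (≤ 594); 594 − 377 = 217
take 144 (≤ 217); 217 − 144 = 73
take 55 (≤ 73); 73 − 55 = 18
take 13 (≤ 18); 18 − 13 = 5
take 5 (≤ 5); 5 − 5 = 0
So 594 = 377 + 144 + 55 + 13 + 5, with no two terms consecutive in the sequence.

377 + 144 + 55 + 13 + 5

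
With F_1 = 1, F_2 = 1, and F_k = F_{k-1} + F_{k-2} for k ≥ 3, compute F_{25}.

Iterating the recurrence up to F_{17} = 1597 and F_{16} = 987:
F_{18} = F_{17} + F_{16} = 1597 + 987 = 2584
F_{19} = F_{18} + F_{17} = 2584 + 1597 = 4181
F_{20} = F_{19} + F_{18} = 4181 + 2584 = 6765
F_{21} = F_{20} + F_{19} = 6765 + 4181 = 10946
F_{22} = F_{21} + F_{20} = 10946 + 6765 = 17711
F_{23} = F_{22} + F_{21} = 17711 + 10946 = 28657
F_{24} = F_{23} + F_{22} = 28657 + 17711 = 46368
F_{25} = F_{24} + F_{23} = 46368 + 28657 = 75025

75025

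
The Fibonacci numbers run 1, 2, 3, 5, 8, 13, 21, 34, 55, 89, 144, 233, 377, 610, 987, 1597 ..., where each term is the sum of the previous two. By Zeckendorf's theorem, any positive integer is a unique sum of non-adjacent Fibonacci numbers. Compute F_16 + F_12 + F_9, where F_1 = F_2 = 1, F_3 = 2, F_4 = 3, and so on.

F_16 + F_12 + F_9 = 987 + 144 + 34 = 1165.

1165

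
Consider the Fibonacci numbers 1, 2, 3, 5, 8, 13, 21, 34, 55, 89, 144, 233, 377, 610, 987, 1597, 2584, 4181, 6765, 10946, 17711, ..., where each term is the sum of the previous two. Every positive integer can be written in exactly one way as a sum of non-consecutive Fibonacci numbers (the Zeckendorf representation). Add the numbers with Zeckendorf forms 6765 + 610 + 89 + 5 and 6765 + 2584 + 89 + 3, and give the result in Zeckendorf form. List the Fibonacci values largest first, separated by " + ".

The two numbers are 7469 and 9441, so their sum is 16910.
Repeatedly subtract the largest Fibonacci number that fits:
16910: greatest Fibonacci not exceeding it is 10946, leaving 5964
5964: greatest Fibonacci not exceeding it is 4181, leaving 1783
1783: greatest Fibonacci not exceeding it is 1597, leaving 186
186: greatest Fibonacci not exceeding it is 144, leaving 42
42: greatest Fibonacci not exceeding it is 34, leaving 8
8: greatest Fibonacci not exceeding it is 8, leaving 0

10946 + 4181 + 1597 + 144 + 34 + 8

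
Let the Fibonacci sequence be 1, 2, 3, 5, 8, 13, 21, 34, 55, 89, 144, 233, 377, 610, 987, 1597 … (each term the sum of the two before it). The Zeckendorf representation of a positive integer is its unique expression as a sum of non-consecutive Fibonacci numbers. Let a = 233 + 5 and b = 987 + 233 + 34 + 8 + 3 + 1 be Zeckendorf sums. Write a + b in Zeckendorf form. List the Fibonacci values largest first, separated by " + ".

The two numbers are 238 and 1266, so their sum is 1504.
subtract 987 from 1504: 517 remains
subtract 377 from 517: 140 remains
subtract 89 from 140: 51 remains
subtract 34 from 51: 17 remains
subtract 13 from 17: 4 remains
subtract 3 from 4: 1 remains
subtract 1 from 1: 0 remains

987 + 377 + 89 + 34 + 13 + 3 + 1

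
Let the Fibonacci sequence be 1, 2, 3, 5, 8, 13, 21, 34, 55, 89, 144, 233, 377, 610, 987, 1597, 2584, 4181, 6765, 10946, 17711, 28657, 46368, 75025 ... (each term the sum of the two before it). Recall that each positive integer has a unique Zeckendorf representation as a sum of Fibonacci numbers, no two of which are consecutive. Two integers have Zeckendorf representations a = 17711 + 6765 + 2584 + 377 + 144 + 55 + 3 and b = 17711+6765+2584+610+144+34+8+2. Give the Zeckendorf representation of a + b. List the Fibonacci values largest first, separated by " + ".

46368 + 6765 + 1597 + 610 + 144 + 13

The two numbers are 27639 and 27858, so their sum is 55497.
Greedy algorithm:
55497 − 46368 = 9129
9129 − 6765 = 2364
2364 − 1597 = 767
767 − 610 = 157
157 − 144 = 13
13 − 13 = 0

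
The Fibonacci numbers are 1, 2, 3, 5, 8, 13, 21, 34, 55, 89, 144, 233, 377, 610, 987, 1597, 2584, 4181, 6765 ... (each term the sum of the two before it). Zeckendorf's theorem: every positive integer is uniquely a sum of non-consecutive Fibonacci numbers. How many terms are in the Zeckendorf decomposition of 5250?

6

Repeatedly subtract the largest Fibonacci number that fits:
5250 − 4181 = 1069
1069 − 987 = 82
82 − 55 = 27
27 − 21 = 6
6 − 5 = 1
1 − 1 = 0
5250 = 4181 + 987 + 55 + 21 + 5 + 1, which has 6 terms.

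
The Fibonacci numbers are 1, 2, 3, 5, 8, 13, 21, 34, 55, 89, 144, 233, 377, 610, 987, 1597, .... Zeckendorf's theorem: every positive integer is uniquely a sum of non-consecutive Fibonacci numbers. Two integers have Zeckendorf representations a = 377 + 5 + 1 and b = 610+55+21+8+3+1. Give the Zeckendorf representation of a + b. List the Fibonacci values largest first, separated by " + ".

987 + 89 + 5

The two numbers are 383 and 698, so their sum is 1081.
987 ≤ 1081 < 1597, so take 987; remainder 94
89 ≤ 94 < 144, so take 89; remainder 5
5 ≤ 5 < 8, so take 5; remainder 0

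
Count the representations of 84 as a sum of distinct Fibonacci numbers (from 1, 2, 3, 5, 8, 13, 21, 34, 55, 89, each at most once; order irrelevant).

7

84 = 55+21+8 = 55+21+5+3 = 55+21+5+2+1 = 55+13+8+5+3 = 55+13+8+5+2+1 = … (2 more), for 7 in all.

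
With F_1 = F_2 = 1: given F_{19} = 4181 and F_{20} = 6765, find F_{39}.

By F_{2k+1} = F_k² + F_{k+1}²: F_{39} = 4181² + 6765² = 17480761 + 45765225 = 63245986.

63245986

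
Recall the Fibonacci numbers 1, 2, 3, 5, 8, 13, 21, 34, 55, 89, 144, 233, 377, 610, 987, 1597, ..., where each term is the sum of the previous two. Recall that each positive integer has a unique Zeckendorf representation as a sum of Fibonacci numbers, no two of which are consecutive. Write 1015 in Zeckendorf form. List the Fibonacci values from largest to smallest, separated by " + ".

Greedily peel off the largest Fibonacci term at each step:
987 ≤ 1015 < 1597, so take 987; remainder 28
21 ≤ 28 < 34, so take 21; remainder 7
5 ≤ 7 < 8, so take 5; remainder 2
2 ≤ 2 < 3, so take 2; remainder 0
So 1015 = 987 + 21 + 5 + 2, with no two terms consecutive in the sequence.

987 + 21 + 5 + 2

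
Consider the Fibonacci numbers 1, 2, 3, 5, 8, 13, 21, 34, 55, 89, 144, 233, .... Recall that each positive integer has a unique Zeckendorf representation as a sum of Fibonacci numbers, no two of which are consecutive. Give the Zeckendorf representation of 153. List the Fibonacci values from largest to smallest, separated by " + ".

153 − 144 = 9
9 − 8 = 1
1 − 1 = 0
So 153 = 144 + 8 + 1, with no two terms consecutive in the sequence.

144 + 8 + 1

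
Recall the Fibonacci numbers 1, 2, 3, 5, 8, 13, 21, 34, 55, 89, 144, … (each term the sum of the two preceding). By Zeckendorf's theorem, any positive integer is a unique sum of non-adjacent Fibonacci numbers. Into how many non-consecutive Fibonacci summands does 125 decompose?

3

take 89 (≤ 125); 125 − 89 = 36
take 34 (≤ 36); 36 − 34 = 2
take 2 (≤ 2); 2 − 2 = 0
125 = 89 + 34 + 2, which has 3 terms.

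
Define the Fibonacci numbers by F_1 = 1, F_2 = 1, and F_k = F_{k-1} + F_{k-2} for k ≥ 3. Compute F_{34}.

Iterating the recurrence up to F_{26} = 121393 and F_{25} = 75025:
F_{27} = F_{26} + F_{25} = 121393 + 75025 = 196418
F_{28} = F_{27} + F_{26} = 196418 + 121393 = 317811
F_{29} = F_{28} + F_{27} = 317811 + 196418 = 514229
F_{30} = F_{29} + F_{28} = 514229 + 317811 = 832040
F_{31} = F_{30} + F_{29} = 832040 + 514229 = 1346269
F_{32} = F_{31} + F_{30} = 1346269 + 832040 = 2178309
F_{33} = F_{32} + F_{31} = 2178309 + 1346269 = 3524578
F_{34} = F_{33} + F_{32} = 3524578 + 2178309 = 5702887

5702887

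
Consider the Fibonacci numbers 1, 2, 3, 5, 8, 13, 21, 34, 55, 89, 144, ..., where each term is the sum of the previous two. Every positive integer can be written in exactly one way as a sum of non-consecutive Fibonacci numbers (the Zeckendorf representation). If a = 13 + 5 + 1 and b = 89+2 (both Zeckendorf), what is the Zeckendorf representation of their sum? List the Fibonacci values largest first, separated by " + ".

89 + 21

The two numbers are 19 and 91, so their sum is 110.
89 ≤ 110 < 144, so take 89; remainder 21
21 ≤ 21 < 34, so take 21; remainder 0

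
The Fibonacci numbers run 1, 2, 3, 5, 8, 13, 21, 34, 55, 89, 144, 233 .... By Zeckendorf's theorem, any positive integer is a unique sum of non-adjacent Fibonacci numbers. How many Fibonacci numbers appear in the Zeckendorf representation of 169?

Greedily peel off the largest Fibonacci term at each step:
169: greatest Fibonacci not exceeding it is 144, leaving 25
25: greatest Fibonacci not exceeding it is 21, leaving 4
4: greatest Fibonacci not exceeding it is 3, leaving 1
1: greatest Fibonacci not exceeding it is 1, leaving 0
169 = 144 + 21 + 3 + 1, which has 4 terms.

4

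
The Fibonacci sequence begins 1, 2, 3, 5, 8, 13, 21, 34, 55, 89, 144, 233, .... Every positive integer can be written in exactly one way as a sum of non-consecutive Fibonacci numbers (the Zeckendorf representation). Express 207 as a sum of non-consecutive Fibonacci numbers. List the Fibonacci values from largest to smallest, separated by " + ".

subtract 144 from 207: 63 remains
subtract 55 from 63: 8 remains
subtract 8 from 8: 0 remains
So 207 = 144 + 55 + 8, with no two terms consecutive in the sequence.

144 + 55 + 8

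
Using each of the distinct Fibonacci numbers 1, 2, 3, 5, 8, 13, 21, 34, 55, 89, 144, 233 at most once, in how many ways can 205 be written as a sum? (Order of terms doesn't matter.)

Each representation comes from the Zeckendorf form by replacing some F_k with F_{k−1} + F_{k−2} where possible.
205 = 144+55+5+1 = 144+55+3+2+1 = 144+34+21+5+1 = 144+34+21+3+2+1 = 144+34+13+8+5+1 = … (5 more), for 10 in all.

10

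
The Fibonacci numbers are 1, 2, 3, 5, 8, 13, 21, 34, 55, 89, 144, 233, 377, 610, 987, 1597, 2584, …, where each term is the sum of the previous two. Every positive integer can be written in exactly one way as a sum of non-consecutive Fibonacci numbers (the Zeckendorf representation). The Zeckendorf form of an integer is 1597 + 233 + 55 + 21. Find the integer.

1906

1597 + 233 + 55 + 21 = 1906.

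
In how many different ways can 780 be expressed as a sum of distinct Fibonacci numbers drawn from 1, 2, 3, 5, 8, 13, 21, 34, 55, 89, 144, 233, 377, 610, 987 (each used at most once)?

20

Starting from the Zeckendorf form and repeatedly splitting a term F_k into F_{k−1} + F_{k−2} (when neither is already used) reaches every representation.
780 = 610+144+21+5 = 610+144+21+3+2 = 610+144+13+8+5 = 610+89+55+21+5 = 377+233+144+21+5 = … (15 more), for 20 in all.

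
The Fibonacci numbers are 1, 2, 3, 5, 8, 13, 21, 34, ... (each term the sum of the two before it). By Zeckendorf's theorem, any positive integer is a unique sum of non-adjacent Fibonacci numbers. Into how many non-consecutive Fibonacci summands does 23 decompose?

2

21 ≤ 23 < 34, so take 21; remainder 2
2 ≤ 2 < 3, so take 2; remainder 0
23 = 21 + 2, which has 2 terms.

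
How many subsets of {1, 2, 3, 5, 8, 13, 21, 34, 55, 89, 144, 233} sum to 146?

5

Starting from the Zeckendorf form and repeatedly splitting a term F_k into F_{k−1} + F_{k−2} (when neither is already used) reaches every representation.
146 = 144+2 = 89+55+2 = 89+34+21+2 = 89+34+13+8+2 = 89+34+13+5+3+2 — 5 representations.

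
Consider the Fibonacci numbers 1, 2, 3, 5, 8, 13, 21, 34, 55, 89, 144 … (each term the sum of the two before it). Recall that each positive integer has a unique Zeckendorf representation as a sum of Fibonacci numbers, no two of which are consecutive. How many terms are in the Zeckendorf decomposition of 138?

4

Greedily peel off the largest Fibonacci term at each step:
largest Fibonacci ≤ 138 is 89; 138 − 89 = 49
largest Fibonacci ≤ 49 is 34; 49 − 34 = 15
largest Fibonacci ≤ 15 is 13; 15 − 13 = 2
largest Fibonacci ≤ 2 is 2; 2 − 2 = 0
138 = 89 + 34 + 13 + 2, which has 4 terms.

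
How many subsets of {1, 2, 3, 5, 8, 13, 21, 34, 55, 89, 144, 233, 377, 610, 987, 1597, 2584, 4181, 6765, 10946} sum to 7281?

56

Starting from the Zeckendorf form and repeatedly splitting a term F_k into F_{k−1} + F_{k−2} (when neither is already used) reaches every representation.
7281 = 6765+377+89+34+13+3 = 6765+377+89+34+13+2+1 = 6765+377+89+34+8+5+3 = 6765+233+144+89+34+13+3 = 6765+377+89+34+8+5+2+1 = … (51 more), for 56 in all.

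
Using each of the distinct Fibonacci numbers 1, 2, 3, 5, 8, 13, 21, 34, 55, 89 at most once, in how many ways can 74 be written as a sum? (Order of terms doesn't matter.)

74 = 55+13+5+1 = 55+13+3+2+1 = 34+21+13+5+1 = 55+8+5+3+2+1 = … (2 more), for 6 in all.

6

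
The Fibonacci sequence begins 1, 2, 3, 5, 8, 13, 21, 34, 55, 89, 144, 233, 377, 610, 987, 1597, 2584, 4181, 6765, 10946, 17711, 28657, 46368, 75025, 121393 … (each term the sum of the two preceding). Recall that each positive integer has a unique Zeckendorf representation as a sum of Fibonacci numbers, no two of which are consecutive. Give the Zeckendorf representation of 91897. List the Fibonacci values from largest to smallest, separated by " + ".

75025 + 10946 + 4181 + 1597 + 144 + 3 + 1

75025 ≤ 91897 < 121393, so take 75025; remainder 16872
10946 ≤ 16872 < 17711, so take 10946; remainder 5926
4181 ≤ 5926 < 6765, so take 4181; remainder 1745
1597 ≤ 1745 < 2584, so take 1597; remainder 148
144 ≤ 148 < 233, so take 144; remainder 4
3 ≤ 4 < 5, so take 3; remainder 1
1 ≤ 1 < 2, so take 1; remainder 0
So 91897 = 75025 + 10946 + 4181 + 1597 + 144 + 3 + 1, with no two terms consecutive in the sequence.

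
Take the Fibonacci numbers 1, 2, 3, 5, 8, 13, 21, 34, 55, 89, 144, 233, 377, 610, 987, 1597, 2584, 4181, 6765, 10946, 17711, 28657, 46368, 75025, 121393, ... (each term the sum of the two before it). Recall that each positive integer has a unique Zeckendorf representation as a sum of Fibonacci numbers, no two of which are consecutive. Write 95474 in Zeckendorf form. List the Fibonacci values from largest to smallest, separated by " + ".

75025 + 17711 + 2584 + 144 + 8 + 2

subtract 75025 from 95474: 20449 remains
subtract 17711 from 20449: 2738 remains
subtract 2584 from 2738: 154 remains
subtract 144 from 154: 10 remains
subtract 8 from 10: 2 remains
subtract 2 from 2: 0 remains
So 95474 = 75025 + 17711 + 2584 + 144 + 8 + 2, with no two terms consecutive in the sequence.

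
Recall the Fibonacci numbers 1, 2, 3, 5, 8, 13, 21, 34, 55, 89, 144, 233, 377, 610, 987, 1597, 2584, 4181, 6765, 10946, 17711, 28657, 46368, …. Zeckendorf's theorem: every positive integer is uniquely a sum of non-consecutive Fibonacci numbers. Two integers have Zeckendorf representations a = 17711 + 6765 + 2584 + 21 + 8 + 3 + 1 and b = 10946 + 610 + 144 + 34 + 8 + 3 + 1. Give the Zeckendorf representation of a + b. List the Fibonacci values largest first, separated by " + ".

The two numbers are 27093 and 11746, so their sum is 38839.
Greedy algorithm:
subtract 28657 from 38839: 10182 remains
subtract 6765 from 10182: 3417 remains
subtract 2584 from 3417: 833 remains
subtract 610 from 833: 223 remains
subtract 144 from 223: 79 remains
subtract 55 from 79: 24 remains
subtract 21 from 24: 3 remains
subtract 3 from 3: 0 remains

28657 + 6765 + 2584 + 610 + 144 + 55 + 21 + 3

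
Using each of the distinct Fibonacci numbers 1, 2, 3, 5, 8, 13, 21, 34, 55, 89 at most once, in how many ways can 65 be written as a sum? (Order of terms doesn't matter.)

5

Each representation comes from the Zeckendorf form by replacing some F_k with F_{k−1} + F_{k−2} where possible.
65 = 55+8+2 = 55+5+3+2 = 34+21+8+2 = 34+21+5+3+2 = 34+13+8+5+3+2 — 5 representations.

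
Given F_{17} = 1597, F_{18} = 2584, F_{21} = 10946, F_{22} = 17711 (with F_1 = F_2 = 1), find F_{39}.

63245986

By the addition formula F_{m+n} = F_m F_{n+1} + F_{m−1} F_n with m=22, n=17: F_{39} = 17711·2584 + 10946·1597 = 45765224 + 17480762 = 63245986.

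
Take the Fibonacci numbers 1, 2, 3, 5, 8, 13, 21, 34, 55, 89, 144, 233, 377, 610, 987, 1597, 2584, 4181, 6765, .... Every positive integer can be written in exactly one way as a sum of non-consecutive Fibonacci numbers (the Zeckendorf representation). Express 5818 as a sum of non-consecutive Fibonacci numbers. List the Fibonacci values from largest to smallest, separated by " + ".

4181 + 1597 + 34 + 5 + 1

Repeatedly subtract the largest Fibonacci number that fits:
5818 − 4181 = 1637
1637 − 1597 = 40
40 − 34 = 6
6 − 5 = 1
1 − 1 = 0
So 5818 = 4181 + 1597 + 34 + 5 + 1, with no two terms consecutive in the sequence.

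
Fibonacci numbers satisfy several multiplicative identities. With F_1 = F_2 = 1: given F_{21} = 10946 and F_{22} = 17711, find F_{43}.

By F_{2k+1} = F_k² + F_{k+1}²: F_{43} = 10946² + 17711² = 119814916 + 313679521 = 433494437.

433494437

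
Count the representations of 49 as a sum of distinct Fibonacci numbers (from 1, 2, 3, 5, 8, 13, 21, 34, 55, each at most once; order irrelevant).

3

Starting from the Zeckendorf form and repeatedly splitting a term F_k into F_{k−1} + F_{k−2} (when neither is already used) reaches every representation.
49 = 34+13+2 = 34+8+5+2 = 21+13+8+5+2 — 3 representations.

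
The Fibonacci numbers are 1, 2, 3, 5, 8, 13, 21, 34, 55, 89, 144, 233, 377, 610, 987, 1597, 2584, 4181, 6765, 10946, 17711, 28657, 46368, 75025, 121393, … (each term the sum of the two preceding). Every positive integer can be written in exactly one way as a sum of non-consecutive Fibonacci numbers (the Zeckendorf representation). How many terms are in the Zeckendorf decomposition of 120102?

Repeatedly subtract the largest Fibonacci number that fits:
take 75025 (≤ 120102); 120102 − 75025 = 45077
take 28657 (≤ 45077); 45077 − 28657 = 16420
take 10946 (≤ 16420); 16420 − 10946 = 5474
take 4181 (≤ 5474); 5474 − 4181 = 1293
take 987 (≤ 1293); 1293 − 987 = 306
take 233 (≤ 306); 306 − 233 = 73
take 55 (≤ 73); 73 − 55 = 18
take 13 (≤ 18); 18 − 13 = 5
take 5 (≤ 5); 5 − 5 = 0
120102 = 75025 + 28657 + 10946 + 4181 + 987 + 233 + 55 + 13 + 5, which has 9 terms.

9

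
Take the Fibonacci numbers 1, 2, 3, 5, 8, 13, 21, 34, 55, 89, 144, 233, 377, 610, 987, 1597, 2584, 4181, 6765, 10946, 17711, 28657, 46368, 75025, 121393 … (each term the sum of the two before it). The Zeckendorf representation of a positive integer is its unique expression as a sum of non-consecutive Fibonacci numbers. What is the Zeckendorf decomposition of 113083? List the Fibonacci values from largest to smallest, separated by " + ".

Greedily peel off the largest Fibonacci term at each step:
113083 − 75025 = 38058
38058 − 28657 = 9401
9401 − 6765 = 2636
2636 − 2584 = 52
52 − 34 = 18
18 − 13 = 5
5 − 5 = 0
So 113083 = 75025 + 28657 + 6765 + 2584 + 34 + 13 + 5, with no two terms consecutive in the sequence.

75025 + 28657 + 6765 + 2584 + 34 + 13 + 5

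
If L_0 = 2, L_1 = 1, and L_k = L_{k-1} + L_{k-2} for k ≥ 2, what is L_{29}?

Iterating the recurrence up to L_{25} = 167761 and L_{24} = 103682:
L_{26} = L_{25} + L_{24} = 167761 + 103682 = 271443
L_{27} = L_{26} + L_{25} = 271443 + 167761 = 439204
L_{28} = L_{27} + L_{26} = 439204 + 271443 = 710647
L_{29} = L_{28} + L_{27} = 710647 + 439204 = 1149851

1149851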